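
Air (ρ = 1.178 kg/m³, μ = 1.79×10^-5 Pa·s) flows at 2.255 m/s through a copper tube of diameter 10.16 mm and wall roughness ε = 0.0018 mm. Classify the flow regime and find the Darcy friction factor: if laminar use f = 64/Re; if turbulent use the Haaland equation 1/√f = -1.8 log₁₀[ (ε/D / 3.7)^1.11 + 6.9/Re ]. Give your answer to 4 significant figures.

f ≈ 0.04245

Re = ρVD/μ = 1.178·2.255·0.01016/1.79e-05 = 1508.
Re < 2300 → laminar, so f = 64/Re = 0.04245 (roughness is irrelevant in laminar flow).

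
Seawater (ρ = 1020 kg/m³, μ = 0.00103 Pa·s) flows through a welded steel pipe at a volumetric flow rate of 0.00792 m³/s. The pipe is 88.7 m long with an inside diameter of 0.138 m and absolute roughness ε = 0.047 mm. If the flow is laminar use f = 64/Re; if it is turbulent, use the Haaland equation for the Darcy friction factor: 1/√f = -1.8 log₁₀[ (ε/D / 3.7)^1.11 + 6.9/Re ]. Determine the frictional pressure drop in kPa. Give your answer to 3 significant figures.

ΔP ≈ 1.87 kPa

Cross-sectional area A = πD²/4 = π(0.138)²/4 = 0.01496 m²; mean velocity V = Q/A = 0.00792/0.01496 = 0.5295 m/s.
Reynolds number Re = ρVD/μ = 1020 · 0.5295 · 0.138 / 0.00103 = 7.236e+04.
Re > 4000 → turbulent. Relative roughness ε/D = 4.7e-05/0.138 = 0.000341. Haaland: 1/√f = -1.8 log₁₀[(0.000341/3.7)^1.11 + 6.9/7.236e+04] = -1.8 log₁₀[3.31e-05 + 9.54e-05] = 7.004, so f = 0.02038.
Darcy-Weisbach: ΔP = f(L/D)(ρV²/2) = 0.02038·(88.7/0.138)·(1020·0.5295²/2) = 0.02038·642.8·143 = 1874 Pa.
ΔP = 1874 Pa = 1.87 kPa.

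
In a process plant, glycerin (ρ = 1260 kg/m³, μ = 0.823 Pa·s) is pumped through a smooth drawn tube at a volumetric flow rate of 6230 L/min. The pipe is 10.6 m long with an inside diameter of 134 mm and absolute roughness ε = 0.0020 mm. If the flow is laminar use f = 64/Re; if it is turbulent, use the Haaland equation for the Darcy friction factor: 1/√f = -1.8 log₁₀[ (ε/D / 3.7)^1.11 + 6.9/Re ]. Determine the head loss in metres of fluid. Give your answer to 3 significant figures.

h_f ≈ 9.26 m

Q = 6230 L/min = 6230/60000 = 0.1038 m³/s.
Cross-sectional area A = πD²/4 = π(0.134)²/4 = 0.0141 m²; mean velocity V = Q/A = 0.1038/0.0141 = 7.363 m/s.
Reynolds number Re = ρVD/μ = 1260 · 7.363 · 0.134 / 0.823 = 1510.
Re < 2300 → laminar flow, so f = 64/Re = 64/1510 = 0.04237 (the turbulent correlation is not needed).
Darcy-Weisbach: ΔP = f(L/D)(ρV²/2) = 0.04237·(10.6/0.134)·(1260·7.363²/2) = 0.04237·79.1·3.415e+04 = 1.145e+05 Pa.
Head loss h_f = ΔP/(ρg) = 1.145e+05/(1260·9.81) = 9.26 m.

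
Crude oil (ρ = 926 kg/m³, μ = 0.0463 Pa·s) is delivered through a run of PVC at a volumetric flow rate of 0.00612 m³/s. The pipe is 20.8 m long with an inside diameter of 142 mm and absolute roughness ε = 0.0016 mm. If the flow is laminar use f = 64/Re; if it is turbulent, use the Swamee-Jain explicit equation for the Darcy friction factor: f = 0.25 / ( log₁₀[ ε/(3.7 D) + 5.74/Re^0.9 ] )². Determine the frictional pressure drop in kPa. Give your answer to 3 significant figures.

ΔP ≈ 0.591 kPa

Cross-sectional area A = πD²/4 = π(0.142)²/4 = 0.01584 m²; mean velocity V = Q/A = 0.00612/0.01584 = 0.3864 m/s.
Reynolds number Re = ρVD/μ = 926 · 0.3864 · 0.142 / 0.0463 = 1097.
Re < 2300 → laminar flow, so f = 64/Re = 64/1097 = 0.05831 (the turbulent correlation is not needed).
Darcy-Weisbach: ΔP = f(L/D)(ρV²/2) = 0.05831·(20.8/0.142)·(926·0.3864²/2) = 0.05831·146.5·69.14 = 590.6 Pa.
ΔP = 590.6 Pa = 0.591 kPa.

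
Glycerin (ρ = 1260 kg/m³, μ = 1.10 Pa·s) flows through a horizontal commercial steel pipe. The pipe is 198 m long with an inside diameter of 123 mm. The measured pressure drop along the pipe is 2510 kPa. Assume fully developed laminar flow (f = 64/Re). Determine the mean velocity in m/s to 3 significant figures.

For laminar flow, f = 64/Re with Re = ρVD/μ, so Darcy-Weisbach reduces to ΔP = 32μLV/D². Solving for V: V = ΔP·D²/(32μL) = 2.51e+06·(0.123)²/(32·1.1·198) = 5.448 m/s.
Check: Re = ρVD/μ = 1260·5.448·0.123/1.1 = 767.6 < 2300, so the laminar assumption holds.

V ≈ 5.45 m/s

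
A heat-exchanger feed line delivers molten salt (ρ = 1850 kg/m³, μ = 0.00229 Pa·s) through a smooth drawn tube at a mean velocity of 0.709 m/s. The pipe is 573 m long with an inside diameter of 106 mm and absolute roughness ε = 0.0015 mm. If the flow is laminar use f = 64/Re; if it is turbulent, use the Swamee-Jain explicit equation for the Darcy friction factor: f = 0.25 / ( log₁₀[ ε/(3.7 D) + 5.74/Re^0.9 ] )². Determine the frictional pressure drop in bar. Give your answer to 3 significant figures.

ΔP ≈ 0.501 bar

Reynolds number Re = ρVD/μ = 1850 · 0.709 · 0.106 / 0.00229 = 6.071e+04.
Re > 4000 → turbulent. Relative roughness ε/D = 1.5e-06/0.106 = 1.42e-05. Swamee-Jain: f = 0.25/(log₁₀[1.42e-05/3.7 + 5.74/6.071e+04^0.9])² = 0.25/(log₁₀[3.82e-06 + 0.000284])² = 0.25/(-3.54)² = 0.01995.
Darcy-Weisbach: ΔP = f(L/D)(ρV²/2) = 0.01995·(573/0.106)·(1850·0.709²/2) = 0.01995·5406·465 = 5.014e+04 Pa.
ΔP = 5.014e+04 Pa = 0.501 bar.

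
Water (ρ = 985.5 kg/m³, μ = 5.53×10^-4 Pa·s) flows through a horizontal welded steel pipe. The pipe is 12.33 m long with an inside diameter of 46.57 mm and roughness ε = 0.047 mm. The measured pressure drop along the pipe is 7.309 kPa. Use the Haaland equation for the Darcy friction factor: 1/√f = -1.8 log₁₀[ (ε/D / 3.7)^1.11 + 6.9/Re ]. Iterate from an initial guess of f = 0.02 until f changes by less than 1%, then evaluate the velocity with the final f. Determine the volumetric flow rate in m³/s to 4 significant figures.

Rearranging Darcy-Weisbach: V = √(2·ΔP·D/(f·L·ρ)). With ε/D = 4.7e-05/0.04657 = 0.00101, iterate starting from f = 0.02:
  f = 0.02 → V = √(2·7309·0.04657/(0.02·12.33·985.5)) = 1.674 m/s; Re = ρVD/μ = 1.389e+05; f → 0.02143
  f = 0.02143 → V = 1.617 m/s; Re = 1.342e+05; f → 0.02148
Converged (Δf/f < 1%). With the final f = 0.02148: V = √(2·7309·0.04657/(0.02148·12.33·985.5)) = 1.615 m/s.
Q = V·A = 1.615·(π/4·0.04657²) = 0.002751 m³/s = 0.002751 m³/s.

Q ≈ 0.002751 m³/s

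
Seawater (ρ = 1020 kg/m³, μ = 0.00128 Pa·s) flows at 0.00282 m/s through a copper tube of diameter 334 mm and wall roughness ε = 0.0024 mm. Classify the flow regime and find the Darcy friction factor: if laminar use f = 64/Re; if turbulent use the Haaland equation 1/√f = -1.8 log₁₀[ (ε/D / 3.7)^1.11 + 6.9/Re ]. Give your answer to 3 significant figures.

f ≈ 0.0853

Re = ρVD/μ = 1020·0.00282·0.334/0.00128 = 750.6.
Re < 2300 → laminar, so f = 64/Re = 0.08527 (roughness is irrelevant in laminar flow).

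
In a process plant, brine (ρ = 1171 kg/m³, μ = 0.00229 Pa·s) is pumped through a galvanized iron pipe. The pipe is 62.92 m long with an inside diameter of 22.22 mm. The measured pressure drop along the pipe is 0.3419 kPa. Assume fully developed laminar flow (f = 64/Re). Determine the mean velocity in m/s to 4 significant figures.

For laminar flow, f = 64/Re with Re = ρVD/μ, so Darcy-Weisbach reduces to ΔP = 32μLV/D². Solving for V: V = ΔP·D²/(32μL) = 341.9·(0.02222)²/(32·0.00229·62.92) = 0.03661 m/s.
Check: Re = ρVD/μ = 1171·0.03661·0.02222/0.00229 = 416 < 2300, so the laminar assumption holds.

V ≈ 0.03661 m/s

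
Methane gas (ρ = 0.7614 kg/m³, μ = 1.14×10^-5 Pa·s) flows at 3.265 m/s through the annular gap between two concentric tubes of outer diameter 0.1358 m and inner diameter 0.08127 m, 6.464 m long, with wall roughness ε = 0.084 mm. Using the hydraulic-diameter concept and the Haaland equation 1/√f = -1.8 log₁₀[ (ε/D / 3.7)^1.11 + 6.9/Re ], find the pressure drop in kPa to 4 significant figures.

Hydraulic diameter D_h = 4A/P = D_o - D_i = 0.1358 - 0.08127 = 0.05453 m.
Re = ρVD_h/μ = 0.7614·3.265·0.05453/1.14e-05 = 1.189e+04.
ε/D_h = 8.4e-05/0.05453 = 0.00154; Haaland gives 1/√f = -1.8 log₁₀[0.000177+0.00058] = 5.618, so f = 0.03169.
ΔP = f(L/D_h)(ρV²/2) = 0.03169·6.464/0.05453·4.058 = 15.24 Pa.
ΔP = 0.01524 kPa.

ΔP ≈ 0.01524 kPa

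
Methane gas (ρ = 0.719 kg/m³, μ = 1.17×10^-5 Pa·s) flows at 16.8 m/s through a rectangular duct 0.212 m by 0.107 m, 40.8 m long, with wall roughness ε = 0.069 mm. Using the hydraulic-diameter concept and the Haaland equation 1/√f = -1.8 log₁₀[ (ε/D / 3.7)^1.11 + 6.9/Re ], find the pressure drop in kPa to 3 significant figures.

Hydraulic diameter D_h = 4A/P = 4·(0.212·0.107)/(2·(0.212+0.107)) = 0.09074/0.638 = 0.1422 m.
Re = ρVD_h/μ = 0.719·16.8·0.1422/1.17e-05 = 1.468e+05.
ε/D_h = 6.9e-05/0.1422 = 0.000485; Haaland gives 1/√f = -1.8 log₁₀[4.9e-05+4.7e-05] = 7.232, so f = 0.01912.
ΔP = f(L/D_h)(ρV²/2) = 0.01912·40.8/0.1422·101.5 = 556.6 Pa.
ΔP = 0.557 kPa.

ΔP ≈ 0.557 kPa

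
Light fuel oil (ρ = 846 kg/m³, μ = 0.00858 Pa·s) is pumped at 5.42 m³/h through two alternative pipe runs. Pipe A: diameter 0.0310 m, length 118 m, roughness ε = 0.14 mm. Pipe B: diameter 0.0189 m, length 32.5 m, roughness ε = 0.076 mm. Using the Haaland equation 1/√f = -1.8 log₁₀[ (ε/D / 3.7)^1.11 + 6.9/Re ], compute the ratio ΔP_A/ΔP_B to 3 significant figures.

ΔP_A/ΔP_B ≈ 0.341

Pipe A: V = Q/A = 0.001506/0.0007548 = 1.995 m/s; Re = 6097; ε/D = 0.00452; Haaland → f = 0.04035; ΔP_A = f(L/D)(ρV²/2) = 2.585e+05 Pa.
Pipe B: V = Q/A = 0.001506/0.0002806 = 5.366 m/s; Re = 1e+04; ε/D = 0.00402; Haaland → f = 0.0362; ΔP_B = f(L/D)(ρV²/2) = 7.584e+05 Pa.
ΔP_A/ΔP_B = 2.585e+05/7.584e+05 = 0.341.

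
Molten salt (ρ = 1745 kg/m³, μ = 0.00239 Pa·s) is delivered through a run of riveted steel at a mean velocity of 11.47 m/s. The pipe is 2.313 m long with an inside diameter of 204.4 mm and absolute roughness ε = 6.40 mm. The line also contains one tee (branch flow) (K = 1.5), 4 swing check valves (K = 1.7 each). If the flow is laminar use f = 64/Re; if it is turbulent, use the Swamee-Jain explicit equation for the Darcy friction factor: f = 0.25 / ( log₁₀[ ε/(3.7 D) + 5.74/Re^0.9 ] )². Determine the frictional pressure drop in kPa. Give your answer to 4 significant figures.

Reynolds number Re = ρVD/μ = 1745 · 11.47 · 0.2044 / 0.00239 = 1.712e+06.
Re > 4000 → turbulent. Relative roughness ε/D = 0.0064/0.2044 = 0.0313. Swamee-Jain: f = 0.25/(log₁₀[0.0313/3.7 + 5.74/1.712e+06^0.9])² = 0.25/(log₁₀[0.00846 + 1.41e-05])² = 0.25/(-2.072)² = 0.05824.
Total minor-loss coefficient ΣK = 1·1.5 + 4·1.7 = 8.3.
ΔP = [f·L/D + ΣK]·(ρV²/2) = [0.05824·2.313/0.2044 + 8.3]·(1745·11.47²/2) = [0.6591 + 8.3]·1.148e+05 = 1.028e+06 Pa.
ΔP = 1.028e+06 Pa = 1028 kPa.

ΔP ≈ 1028 kPa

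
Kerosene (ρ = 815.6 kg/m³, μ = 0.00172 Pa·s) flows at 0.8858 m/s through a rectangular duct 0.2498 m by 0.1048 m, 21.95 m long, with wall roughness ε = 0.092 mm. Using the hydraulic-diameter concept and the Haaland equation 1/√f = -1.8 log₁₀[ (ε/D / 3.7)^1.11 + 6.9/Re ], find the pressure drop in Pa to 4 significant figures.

ΔP ≈ 1042 Pa

Hydraulic diameter D_h = 4A/P = 4·(0.2498·0.1048)/(2·(0.2498+0.1048)) = 0.1047/0.7092 = 0.1477 m.
Re = ρVD_h/μ = 815.6·0.8858·0.1477/0.00172 = 6.202e+04.
ε/D_h = 9.2e-05/0.1477 = 0.000623; Haaland gives 1/√f = -1.8 log₁₀[6.47e-05+0.000111] = 6.758, so f = 0.0219.
ΔP = f(L/D_h)(ρV²/2) = 0.0219·21.95/0.1477·320 = 1042 Pa.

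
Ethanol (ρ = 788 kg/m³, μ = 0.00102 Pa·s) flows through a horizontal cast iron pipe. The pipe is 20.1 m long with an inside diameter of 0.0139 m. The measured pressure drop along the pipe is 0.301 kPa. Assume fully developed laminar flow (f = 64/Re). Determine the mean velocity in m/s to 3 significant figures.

For laminar flow, f = 64/Re with Re = ρVD/μ, so Darcy-Weisbach reduces to ΔP = 32μLV/D². Solving for V: V = ΔP·D²/(32μL) = 301·(0.0139)²/(32·0.00102·20.1) = 0.08864 m/s.
Check: Re = ρVD/μ = 788·0.08864·0.0139/0.00102 = 951.9 < 2300, so the laminar assumption holds.

V ≈ 0.0886 m/s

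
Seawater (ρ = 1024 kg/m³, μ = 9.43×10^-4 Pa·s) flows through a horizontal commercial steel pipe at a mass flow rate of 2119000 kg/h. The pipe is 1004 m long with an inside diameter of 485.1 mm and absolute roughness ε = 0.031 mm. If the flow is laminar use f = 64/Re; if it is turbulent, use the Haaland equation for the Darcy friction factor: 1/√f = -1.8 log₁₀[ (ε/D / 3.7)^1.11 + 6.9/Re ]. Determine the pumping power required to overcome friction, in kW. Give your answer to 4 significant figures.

P ≈ 71.94 kW

ṁ = 2119000 kg/h = 2119000/3600 = 588.6 kg/s.
A = πD²/4 = π(0.4851)²/4 = 0.1848 m²; mean velocity V = ṁ/(ρA) = 588.6/(1024 · 0.1848) = 3.11 m/s.
Reynolds number Re = ρVD/μ = 1024 · 3.11 · 0.4851 / 0.000943 = 1.638e+06.
Re > 4000 → turbulent. Relative roughness ε/D = 3.1e-05/0.4851 = 6.39e-05. Haaland: 1/√f = -1.8 log₁₀[(6.39e-05/3.7)^1.11 + 6.9/1.638e+06] = -1.8 log₁₀[5.17e-06 + 4.21e-06] = 9.05, so f = 0.01221.
Darcy-Weisbach: ΔP = f(L/D)(ρV²/2) = 0.01221·(1004/0.4851)·(1024·3.11²/2) = 0.01221·2070·4952 = 1.252e+05 Pa.
Q = ṁ/ρ = 588.6/1024 = 0.5748 m³/s.
Pumping power P = QΔP = 0.5748·1.252e+05 = 71938 W = 71.94 kW.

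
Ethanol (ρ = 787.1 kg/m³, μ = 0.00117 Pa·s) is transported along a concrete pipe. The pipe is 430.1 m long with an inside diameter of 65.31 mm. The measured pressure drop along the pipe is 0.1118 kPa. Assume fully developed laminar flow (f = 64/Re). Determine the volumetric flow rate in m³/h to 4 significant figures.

Q ≈ 0.3571 m³/h

For laminar flow, f = 64/Re with Re = ρVD/μ, so Darcy-Weisbach reduces to ΔP = 32μLV/D². Solving for V: V = ΔP·D²/(32μL) = 111.8·(0.06531)²/(32·0.00117·430.1) = 0.02961 m/s.
Check: Re = ρVD/μ = 787.1·0.02961·0.06531/0.00117 = 1301 < 2300, so the laminar assumption holds.
Q = V·A = 0.02961·(π/4·0.06531²) = 9.921e-05 m³/s = 0.3571 m³/h.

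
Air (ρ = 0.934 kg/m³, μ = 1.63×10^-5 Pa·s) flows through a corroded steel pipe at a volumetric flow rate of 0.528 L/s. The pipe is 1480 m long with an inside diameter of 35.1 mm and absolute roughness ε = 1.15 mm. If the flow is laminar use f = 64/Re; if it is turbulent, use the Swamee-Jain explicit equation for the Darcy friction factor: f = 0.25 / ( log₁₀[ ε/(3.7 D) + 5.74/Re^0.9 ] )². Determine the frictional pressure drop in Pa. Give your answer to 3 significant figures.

ΔP ≈ 342 Pa

Q = 0.528 L/s = 0.528/1000 = 0.000528 m³/s.
Cross-sectional area A = πD²/4 = π(0.0351)²/4 = 0.0009676 m²; mean velocity V = Q/A = 0.000528/0.0009676 = 0.5457 m/s.
Reynolds number Re = ρVD/μ = 0.934 · 0.5457 · 0.0351 / 1.63e-05 = 1097.
Re < 2300 → laminar flow, so f = 64/Re = 64/1097 = 0.05832 (the turbulent correlation is not needed).
Darcy-Weisbach: ΔP = f(L/D)(ρV²/2) = 0.05832·(1480/0.0351)·(0.934·0.5457²/2) = 0.05832·4.217e+04·0.1391 = 341.9 Pa.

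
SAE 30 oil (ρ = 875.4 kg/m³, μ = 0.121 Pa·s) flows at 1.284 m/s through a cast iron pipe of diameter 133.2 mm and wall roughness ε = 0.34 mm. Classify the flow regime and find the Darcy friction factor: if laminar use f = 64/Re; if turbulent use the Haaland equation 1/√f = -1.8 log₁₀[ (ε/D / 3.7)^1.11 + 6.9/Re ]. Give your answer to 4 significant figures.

Re = ρVD/μ = 875.4·1.284·0.1332/0.121 = 1237.
Re < 2300 → laminar, so f = 64/Re = 0.05172 (roughness is irrelevant in laminar flow).

f ≈ 0.05172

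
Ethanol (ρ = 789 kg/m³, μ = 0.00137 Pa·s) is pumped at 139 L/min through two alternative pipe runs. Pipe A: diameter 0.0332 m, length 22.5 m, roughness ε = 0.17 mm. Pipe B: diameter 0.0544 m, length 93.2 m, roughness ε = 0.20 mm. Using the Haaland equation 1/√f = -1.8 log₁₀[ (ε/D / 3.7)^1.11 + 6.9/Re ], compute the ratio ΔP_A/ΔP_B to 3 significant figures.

Pipe A: V = Q/A = 0.002317/0.0008657 = 2.676 m/s; Re = 5.117e+04; ε/D = 0.00512; Haaland → f = 0.03225; ΔP_A = f(L/D)(ρV²/2) = 6.174e+04 Pa.
Pipe B: V = Q/A = 0.002317/0.002324 = 0.9967 m/s; Re = 3.123e+04; ε/D = 0.00368; Haaland → f = 0.03083; ΔP_B = f(L/D)(ρV²/2) = 2.07e+04 Pa.
ΔP_A/ΔP_B = 6.174e+04/2.07e+04 = 2.98.

ΔP_A/ΔP_B ≈ 2.98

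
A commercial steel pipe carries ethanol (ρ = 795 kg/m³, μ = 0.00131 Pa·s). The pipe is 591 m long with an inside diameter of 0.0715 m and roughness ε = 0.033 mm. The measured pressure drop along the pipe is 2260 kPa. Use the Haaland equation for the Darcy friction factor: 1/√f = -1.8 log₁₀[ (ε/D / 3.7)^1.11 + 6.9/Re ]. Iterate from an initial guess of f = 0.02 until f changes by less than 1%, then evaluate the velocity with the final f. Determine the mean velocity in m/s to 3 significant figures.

Rearranging Darcy-Weisbach: V = √(2·ΔP·D/(f·L·ρ)). With ε/D = 3.3e-05/0.0715 = 0.000462, iterate starting from f = 0.02:
  f = 0.02 → V = √(2·2.26e+06·0.0715/(0.02·591·795)) = 5.864 m/s; Re = ρVD/μ = 2.545e+05; f → 0.01806
  f = 0.01806 → V = 6.171 m/s; Re = 2.678e+05; f → 0.01799
Converged (Δf/f < 1%). With the final f = 0.01799: V = √(2·2.26e+06·0.0715/(0.01799·591·795)) = 6.183 m/s.

V ≈ 6.18 m/s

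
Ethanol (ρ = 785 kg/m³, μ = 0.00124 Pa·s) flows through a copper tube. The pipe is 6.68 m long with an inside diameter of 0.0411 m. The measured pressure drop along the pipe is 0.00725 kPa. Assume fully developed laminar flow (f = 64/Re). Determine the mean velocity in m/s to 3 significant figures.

V ≈ 0.0462 m/s

For laminar flow, f = 64/Re with Re = ρVD/μ, so Darcy-Weisbach reduces to ΔP = 32μLV/D². Solving for V: V = ΔP·D²/(32μL) = 7.25·(0.0411)²/(32·0.00124·6.68) = 0.0462 m/s.
Check: Re = ρVD/μ = 785·0.0462·0.0411/0.00124 = 1202 < 2300, so the laminar assumption holds.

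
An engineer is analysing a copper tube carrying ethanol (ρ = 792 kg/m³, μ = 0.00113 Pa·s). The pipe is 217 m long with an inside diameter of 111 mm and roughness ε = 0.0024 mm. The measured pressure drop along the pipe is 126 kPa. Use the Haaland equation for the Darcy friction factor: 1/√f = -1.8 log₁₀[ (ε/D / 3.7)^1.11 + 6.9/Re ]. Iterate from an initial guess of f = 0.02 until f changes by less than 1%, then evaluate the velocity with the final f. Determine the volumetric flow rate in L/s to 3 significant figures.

Q ≈ 31.9 L/s

Rearranging Darcy-Weisbach: V = √(2·ΔP·D/(f·L·ρ)). With ε/D = 2.4e-06/0.111 = 2.16e-05, iterate starting from f = 0.02:
  f = 0.02 → V = √(2·1.26e+05·0.111/(0.02·217·792)) = 2.853 m/s; Re = ρVD/μ = 2.219e+05; f → 0.01534
  f = 0.01534 → V = 3.258 m/s; Re = 2.534e+05; f → 0.01497
  f = 0.01497 → V = 3.298 m/s; Re = 2.565e+05; f → 0.01494
Converged (Δf/f < 1%). With the final f = 0.01494: V = √(2·1.26e+05·0.111/(0.01494·217·792)) = 3.301 m/s.
Q = V·A = 3.301·(π/4·0.111²) = 0.03194 m³/s = 31.9 L/s.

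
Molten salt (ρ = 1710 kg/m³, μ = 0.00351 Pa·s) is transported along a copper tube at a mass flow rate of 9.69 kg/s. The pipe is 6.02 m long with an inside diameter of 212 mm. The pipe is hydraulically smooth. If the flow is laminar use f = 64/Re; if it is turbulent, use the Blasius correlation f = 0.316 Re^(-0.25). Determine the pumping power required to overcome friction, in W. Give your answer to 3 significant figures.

P ≈ 0.0987 W

A = πD²/4 = π(0.212)²/4 = 0.0353 m²; mean velocity V = ṁ/(ρA) = 9.69/(1710 · 0.0353) = 0.1605 m/s.
Reynolds number Re = ρVD/μ = 1710 · 0.1605 · 0.212 / 0.00351 = 1.658e+04.
Re > 4000 → turbulent. Smooth-pipe (Blasius): f = 0.316 Re^(-0.25) = 0.316/(1.658e+04)^0.25 = 0.02785.
Darcy-Weisbach: ΔP = f(L/D)(ρV²/2) = 0.02785·(6.02/0.212)·(1710·0.1605²/2) = 0.02785·28.4·22.03 = 17.42 Pa.
Q = ṁ/ρ = 9.69/1710 = 0.005667 m³/s.
Pumping power P = QΔP = 0.005667·17.42 = 0.09874 W = 0.0987 W.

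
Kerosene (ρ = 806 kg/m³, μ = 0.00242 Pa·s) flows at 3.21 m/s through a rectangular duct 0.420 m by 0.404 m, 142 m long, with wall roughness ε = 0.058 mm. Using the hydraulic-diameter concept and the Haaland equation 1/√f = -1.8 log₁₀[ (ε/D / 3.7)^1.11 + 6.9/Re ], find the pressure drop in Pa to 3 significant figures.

ΔP ≈ 21300 Pa

Hydraulic diameter D_h = 4A/P = 4·(0.42·0.404)/(2·(0.42+0.404)) = 0.6787/1.648 = 0.4118 m.
Re = ρVD_h/μ = 806·3.21·0.4118/0.00242 = 4.403e+05.
ε/D_h = 5.8e-05/0.4118 = 0.000141; Haaland gives 1/√f = -1.8 log₁₀[1.24e-05+1.57e-05] = 8.192, so f = 0.0149.
ΔP = f(L/D_h)(ρV²/2) = 0.0149·142/0.4118·4153 = 2.133e+04 Pa.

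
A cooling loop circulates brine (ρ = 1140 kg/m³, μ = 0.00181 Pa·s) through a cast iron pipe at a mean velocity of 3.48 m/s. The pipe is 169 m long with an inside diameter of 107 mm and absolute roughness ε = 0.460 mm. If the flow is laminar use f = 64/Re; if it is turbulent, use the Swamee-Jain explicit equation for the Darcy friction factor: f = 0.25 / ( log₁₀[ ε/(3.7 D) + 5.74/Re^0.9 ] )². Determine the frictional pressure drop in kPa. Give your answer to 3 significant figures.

Reynolds number Re = ρVD/μ = 1140 · 3.48 · 0.107 / 0.00181 = 2.345e+05.
Re > 4000 → turbulent. Relative roughness ε/D = 0.00046/0.107 = 0.0043. Swamee-Jain: f = 0.25/(log₁₀[0.0043/3.7 + 5.74/2.345e+05^0.9])² = 0.25/(log₁₀[0.00116 + 8.43e-05])² = 0.25/(-2.904)² = 0.02964.
Darcy-Weisbach: ΔP = f(L/D)(ρV²/2) = 0.02964·(169/0.107)·(1140·3.48²/2) = 0.02964·1579·6903 = 3.231e+05 Pa.
ΔP = 3.231e+05 Pa = 323 kPa.

ΔP ≈ 323 kPa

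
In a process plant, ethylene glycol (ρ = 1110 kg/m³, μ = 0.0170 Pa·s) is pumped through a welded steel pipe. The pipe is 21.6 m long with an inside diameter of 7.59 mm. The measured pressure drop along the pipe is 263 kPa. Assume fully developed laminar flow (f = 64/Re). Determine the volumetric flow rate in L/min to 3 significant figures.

Q ≈ 3.50 L/min

For laminar flow, f = 64/Re with Re = ρVD/μ, so Darcy-Weisbach reduces to ΔP = 32μLV/D². Solving for V: V = ΔP·D²/(32μL) = 2.63e+05·(0.00759)²/(32·0.017·21.6) = 1.289 m/s.
Check: Re = ρVD/μ = 1110·1.289·0.00759/0.017 = 639 < 2300, so the laminar assumption holds.
Q = V·A = 1.289·(π/4·0.00759²) = 5.834e-05 m³/s = 3.50 L/min.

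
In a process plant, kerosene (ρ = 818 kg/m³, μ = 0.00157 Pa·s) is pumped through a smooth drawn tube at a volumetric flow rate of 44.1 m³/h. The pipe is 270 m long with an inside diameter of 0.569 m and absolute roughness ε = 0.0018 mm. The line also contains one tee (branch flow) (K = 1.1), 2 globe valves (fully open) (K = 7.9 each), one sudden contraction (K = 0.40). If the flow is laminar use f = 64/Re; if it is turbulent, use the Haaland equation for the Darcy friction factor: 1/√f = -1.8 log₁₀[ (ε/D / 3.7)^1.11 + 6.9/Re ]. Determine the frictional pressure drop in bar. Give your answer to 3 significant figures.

ΔP ≈ 2.91×10^-4 bar

Q = 44.1 m³/h = 44.1/3600 = 0.01225 m³/s.
Cross-sectional area A = πD²/4 = π(0.569)²/4 = 0.2543 m²; mean velocity V = Q/A = 0.01225/0.2543 = 0.04817 m/s.
Reynolds number Re = ρVD/μ = 818 · 0.04817 · 0.569 / 0.00157 = 1.428e+04.
Re > 4000 → turbulent. Relative roughness ε/D = 1.8e-06/0.569 = 3.16e-06. Haaland: 1/√f = -1.8 log₁₀[(3.16e-06/3.7)^1.11 + 6.9/1.428e+04] = -1.8 log₁₀[1.84e-07 + 0.000483] = 5.968, so f = 0.02807.
Total minor-loss coefficient ΣK = 1·1.1 + 2·7.9 + 1·0.4 = 17.3.
ΔP = [f·L/D + ΣK]·(ρV²/2) = [0.02807·270/0.569 + 17.3]·(818·0.04817²/2) = [13.32 + 17.3]·0.9492 = 29.07 Pa.
ΔP = 29.07 Pa = 2.91×10^-4 bar.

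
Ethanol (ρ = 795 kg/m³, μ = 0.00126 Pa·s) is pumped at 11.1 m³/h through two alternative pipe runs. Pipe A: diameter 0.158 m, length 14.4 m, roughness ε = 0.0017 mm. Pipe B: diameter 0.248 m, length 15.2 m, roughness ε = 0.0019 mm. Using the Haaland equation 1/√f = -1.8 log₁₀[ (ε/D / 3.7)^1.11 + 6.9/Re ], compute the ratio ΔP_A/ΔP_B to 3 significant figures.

Pipe A: V = Q/A = 0.003083/0.01961 = 0.1573 m/s; Re = 1.568e+04; ε/D = 1.08e-05; Haaland → f = 0.02741; ΔP_A = f(L/D)(ρV²/2) = 24.56 Pa.
Pipe B: V = Q/A = 0.003083/0.04831 = 0.06383 m/s; Re = 9988; ε/D = 7.66e-06; Haaland → f = 0.0309; ΔP_B = f(L/D)(ρV²/2) = 3.067 Pa.
ΔP_A/ΔP_B = 24.56/3.067 = 8.01.

ΔP_A/ΔP_B ≈ 8.01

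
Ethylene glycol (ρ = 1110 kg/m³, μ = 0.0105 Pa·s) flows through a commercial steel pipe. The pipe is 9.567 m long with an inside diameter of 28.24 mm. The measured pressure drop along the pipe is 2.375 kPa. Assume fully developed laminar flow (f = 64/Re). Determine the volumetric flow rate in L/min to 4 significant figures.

Q ≈ 22.14 L/min

For laminar flow, f = 64/Re with Re = ρVD/μ, so Darcy-Weisbach reduces to ΔP = 32μLV/D². Solving for V: V = ΔP·D²/(32μL) = 2375·(0.02824)²/(32·0.0105·9.567) = 0.5892 m/s.
Check: Re = ρVD/μ = 1110·0.5892·0.02824/0.0105 = 1759 < 2300, so the laminar assumption holds.
Q = V·A = 0.5892·(π/4·0.02824²) = 0.0003691 m³/s = 22.14 L/min.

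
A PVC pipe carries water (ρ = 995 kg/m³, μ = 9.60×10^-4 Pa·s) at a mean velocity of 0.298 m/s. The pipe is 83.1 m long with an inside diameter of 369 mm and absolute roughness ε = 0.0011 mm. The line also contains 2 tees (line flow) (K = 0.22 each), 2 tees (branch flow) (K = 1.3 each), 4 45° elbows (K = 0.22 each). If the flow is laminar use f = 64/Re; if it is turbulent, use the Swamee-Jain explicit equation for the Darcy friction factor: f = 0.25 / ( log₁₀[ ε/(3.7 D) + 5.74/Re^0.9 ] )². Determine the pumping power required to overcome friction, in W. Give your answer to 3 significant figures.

P ≈ 11.0 W

Reynolds number Re = ρVD/μ = 995 · 0.298 · 0.369 / 0.00096 = 1.14e+05.
Re > 4000 → turbulent. Relative roughness ε/D = 1.1e-06/0.369 = 2.98e-06. Swamee-Jain: f = 0.25/(log₁₀[2.98e-06/3.7 + 5.74/1.14e+05^0.9])² = 0.25/(log₁₀[8.06e-07 + 0.000161])² = 0.25/(-3.79)² = 0.0174.
Total minor-loss coefficient ΣK = 2·0.22 + 2·1.3 + 4·0.22 = 3.92.
ΔP = [f·L/D + ΣK]·(ρV²/2) = [0.0174·83.1/0.369 + 3.92]·(995·0.298²/2) = [3.919 + 3.92]·44.18 = 346.3 Pa.
Q = V·A = 0.298·0.1069 = 0.03187 m³/s.
Pumping power P = QΔP = 0.03187·346.3 = 11.04 W = 11.0 W.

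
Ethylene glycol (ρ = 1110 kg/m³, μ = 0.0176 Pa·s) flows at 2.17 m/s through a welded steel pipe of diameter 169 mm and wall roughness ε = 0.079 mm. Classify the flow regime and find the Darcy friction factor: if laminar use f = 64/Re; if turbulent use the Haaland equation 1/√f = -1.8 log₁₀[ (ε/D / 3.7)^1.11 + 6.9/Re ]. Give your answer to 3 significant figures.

f ≈ 0.0258

Re = ρVD/μ = 1110·2.17·0.169/0.0176 = 2.313e+04.
Re > 4000 → turbulent. ε/D = 7.9e-05/0.169 = 0.000467; Haaland: 1/√f = -1.8 log₁₀[4.71e-05 + 0.000298] = 6.231, so f = 0.02576.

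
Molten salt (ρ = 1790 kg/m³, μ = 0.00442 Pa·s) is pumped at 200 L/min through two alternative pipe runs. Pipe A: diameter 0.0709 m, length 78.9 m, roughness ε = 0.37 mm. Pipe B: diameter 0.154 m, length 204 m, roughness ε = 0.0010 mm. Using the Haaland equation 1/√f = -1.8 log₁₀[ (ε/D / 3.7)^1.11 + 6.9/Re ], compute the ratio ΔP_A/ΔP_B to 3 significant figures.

ΔP_A/ΔP_B ≈ 21.2

Pipe A: V = Q/A = 0.003333/0.003948 = 0.8443 m/s; Re = 2.424e+04; ε/D = 0.00522; Haaland → f = 0.03399; ΔP_A = f(L/D)(ρV²/2) = 2.413e+04 Pa.
Pipe B: V = Q/A = 0.003333/0.01863 = 0.179 m/s; Re = 1.116e+04; ε/D = 6.49e-06; Haaland → f = 0.02998; ΔP_B = f(L/D)(ρV²/2) = 1138 Pa.
ΔP_A/ΔP_B = 2.413e+04/1138 = 21.2.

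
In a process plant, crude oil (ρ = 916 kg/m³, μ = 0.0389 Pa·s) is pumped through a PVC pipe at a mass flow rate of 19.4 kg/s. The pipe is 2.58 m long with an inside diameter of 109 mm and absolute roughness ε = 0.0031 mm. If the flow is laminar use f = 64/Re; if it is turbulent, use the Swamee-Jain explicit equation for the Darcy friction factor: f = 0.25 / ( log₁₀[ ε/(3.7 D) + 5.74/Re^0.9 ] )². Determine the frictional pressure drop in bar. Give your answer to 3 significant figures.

ΔP ≈ 0.0202 bar

A = πD²/4 = π(0.109)²/4 = 0.009331 m²; mean velocity V = ṁ/(ρA) = 19.4/(916 · 0.009331) = 2.27 m/s.
Reynolds number Re = ρVD/μ = 916 · 2.27 · 0.109 / 0.0389 = 5826.
Re > 4000 → turbulent. Relative roughness ε/D = 3.1e-06/0.109 = 2.84e-05. Swamee-Jain: f = 0.25/(log₁₀[2.84e-05/3.7 + 5.74/5826^0.9])² = 0.25/(log₁₀[7.69e-06 + 0.00234])² = 0.25/(-2.628)² = 0.03619.
Darcy-Weisbach: ΔP = f(L/D)(ρV²/2) = 0.03619·(2.58/0.109)·(916·2.27²/2) = 0.03619·23.67·2359 = 2021 Pa.
ΔP = 2021 Pa = 0.0202 bar.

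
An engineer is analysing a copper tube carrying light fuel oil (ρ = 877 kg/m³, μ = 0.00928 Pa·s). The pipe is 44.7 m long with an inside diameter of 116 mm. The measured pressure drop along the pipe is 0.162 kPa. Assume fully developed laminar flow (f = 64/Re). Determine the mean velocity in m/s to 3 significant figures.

For laminar flow, f = 64/Re with Re = ρVD/μ, so Darcy-Weisbach reduces to ΔP = 32μLV/D². Solving for V: V = ΔP·D²/(32μL) = 162·(0.116)²/(32·0.00928·44.7) = 0.1642 m/s.
Check: Re = ρVD/μ = 877·0.1642·0.116/0.00928 = 1800 < 2300, so the laminar assumption holds.

V ≈ 0.164 m/s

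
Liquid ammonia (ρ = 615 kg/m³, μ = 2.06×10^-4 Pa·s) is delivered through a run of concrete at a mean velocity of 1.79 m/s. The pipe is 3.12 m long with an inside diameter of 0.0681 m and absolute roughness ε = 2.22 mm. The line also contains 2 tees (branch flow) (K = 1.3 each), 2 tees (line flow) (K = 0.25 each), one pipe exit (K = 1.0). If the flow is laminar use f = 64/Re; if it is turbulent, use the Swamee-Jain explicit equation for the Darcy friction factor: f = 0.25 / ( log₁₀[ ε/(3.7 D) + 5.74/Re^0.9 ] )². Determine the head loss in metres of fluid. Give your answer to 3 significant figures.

h_f ≈ 1.11 m

Reynolds number Re = ρVD/μ = 615 · 1.79 · 0.0681 / 0.000206 = 3.639e+05.
Re > 4000 → turbulent. Relative roughness ε/D = 0.00222/0.0681 = 0.0326. Swamee-Jain: f = 0.25/(log₁₀[0.0326/3.7 + 5.74/3.639e+05^0.9])² = 0.25/(log₁₀[0.00881 + 5.68e-05])² = 0.25/(-2.052)² = 0.05936.
Total minor-loss coefficient ΣK = 2·1.3 + 2·0.25 + 1·1 = 4.1.
ΔP = [f·L/D + ΣK]·(ρV²/2) = [0.05936·3.12/0.0681 + 4.1]·(615·1.79²/2) = [2.72 + 4.1]·985.3 = 6719 Pa.
Head loss h_f = ΔP/(ρg) = 6719/(615·9.81) = 1.11 m.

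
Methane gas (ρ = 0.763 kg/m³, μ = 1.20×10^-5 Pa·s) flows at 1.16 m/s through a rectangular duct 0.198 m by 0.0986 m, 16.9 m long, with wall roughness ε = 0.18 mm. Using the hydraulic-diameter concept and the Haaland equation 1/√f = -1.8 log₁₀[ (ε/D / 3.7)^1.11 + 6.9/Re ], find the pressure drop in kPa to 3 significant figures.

Hydraulic diameter D_h = 4A/P = 4·(0.198·0.0986)/(2·(0.198+0.0986)) = 0.07809/0.5932 = 0.1316 m.
Re = ρVD_h/μ = 0.763·1.16·0.1316/1.2e-05 = 9710.
ε/D_h = 0.00018/0.1316 = 0.00137; Haaland gives 1/√f = -1.8 log₁₀[0.000155+0.000711] = 5.513, so f = 0.0329.
ΔP = f(L/D_h)(ρV²/2) = 0.0329·16.9/0.1316·0.5133 = 2.168 Pa.
ΔP = 0.00217 kPa.

ΔP ≈ 0.00217 kPa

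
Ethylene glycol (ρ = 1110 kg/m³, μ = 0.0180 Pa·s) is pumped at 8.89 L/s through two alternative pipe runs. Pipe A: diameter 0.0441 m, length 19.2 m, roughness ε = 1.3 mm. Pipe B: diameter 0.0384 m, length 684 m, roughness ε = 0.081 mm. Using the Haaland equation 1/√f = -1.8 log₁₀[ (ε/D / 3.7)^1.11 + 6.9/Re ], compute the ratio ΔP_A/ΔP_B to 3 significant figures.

ΔP_A/ΔP_B ≈ 0.0274

Pipe A: V = Q/A = 0.00889/0.001527 = 5.82 m/s; Re = 1.583e+04; ε/D = 0.0295; Haaland → f = 0.05881; ΔP_A = f(L/D)(ρV²/2) = 4.814e+05 Pa.
Pipe B: V = Q/A = 0.00889/0.001158 = 7.676 m/s; Re = 1.818e+04; ε/D = 0.00211; Haaland → f = 0.03013; ΔP_B = f(L/D)(ρV²/2) = 1.755e+07 Pa.
ΔP_A/ΔP_B = 4.814e+05/1.755e+07 = 0.0274.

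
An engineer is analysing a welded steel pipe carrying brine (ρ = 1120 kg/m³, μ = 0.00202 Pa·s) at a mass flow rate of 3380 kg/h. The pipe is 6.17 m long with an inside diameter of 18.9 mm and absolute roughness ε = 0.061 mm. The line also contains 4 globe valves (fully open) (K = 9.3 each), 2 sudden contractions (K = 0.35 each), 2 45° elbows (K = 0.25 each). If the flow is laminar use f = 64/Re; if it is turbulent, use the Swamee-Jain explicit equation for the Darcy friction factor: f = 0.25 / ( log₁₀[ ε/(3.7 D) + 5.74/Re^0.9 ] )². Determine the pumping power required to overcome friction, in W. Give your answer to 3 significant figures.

ṁ = 3380 kg/h = 3380/3600 = 0.9389 kg/s.
A = πD²/4 = π(0.0189)²/4 = 0.0002806 m²; mean velocity V = ṁ/(ρA) = 0.9389/(1120 · 0.0002806) = 2.988 m/s.
Reynolds number Re = ρVD/μ = 1120 · 2.988 · 0.0189 / 0.00202 = 3.131e+04.
Re > 4000 → turbulent. Relative roughness ε/D = 6.1e-05/0.0189 = 0.00323. Swamee-Jain: f = 0.25/(log₁₀[0.00323/3.7 + 5.74/3.131e+04^0.9])² = 0.25/(log₁₀[0.000872 + 0.000516])² = 0.25/(-2.857)² = 0.03062.
Total minor-loss coefficient ΣK = 4·9.3 + 2·0.35 + 2·0.25 = 38.4.
ΔP = [f·L/D + ΣK]·(ρV²/2) = [0.03062·6.17/0.0189 + 38.4]·(1120·2.988²/2) = [9.995 + 38.4]·5000 = 2.42e+05 Pa.
Q = ṁ/ρ = 0.9389/1120 = 0.0008383 m³/s.
Pumping power P = QΔP = 0.0008383·2.42e+05 = 202.8 W = 203 W.

P ≈ 203 W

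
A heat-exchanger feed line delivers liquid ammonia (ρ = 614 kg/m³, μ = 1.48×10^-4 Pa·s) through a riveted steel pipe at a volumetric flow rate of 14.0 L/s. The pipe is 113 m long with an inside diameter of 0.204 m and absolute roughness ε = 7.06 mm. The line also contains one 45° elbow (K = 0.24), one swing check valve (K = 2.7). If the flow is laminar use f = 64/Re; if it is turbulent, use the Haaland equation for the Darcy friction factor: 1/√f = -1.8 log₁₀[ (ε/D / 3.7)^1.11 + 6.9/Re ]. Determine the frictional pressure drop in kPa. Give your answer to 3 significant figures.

Q = 14.0 L/s = 14.0/1000 = 0.014 m³/s.
Cross-sectional area A = πD²/4 = π(0.204)²/4 = 0.03269 m²; mean velocity V = Q/A = 0.014/0.03269 = 0.4283 m/s.
Reynolds number Re = ρVD/μ = 614 · 0.4283 · 0.204 / 0.000148 = 3.625e+05.
Re > 4000 → turbulent. Relative roughness ε/D = 0.00706/0.204 = 0.0346. Haaland: 1/√f = -1.8 log₁₀[(0.0346/3.7)^1.11 + 6.9/3.625e+05] = -1.8 log₁₀[0.00559 + 1.9e-05] = 4.051, so f = 0.06093.
Total minor-loss coefficient ΣK = 1·0.24 + 1·2.7 = 2.94.
ΔP = [f·L/D + ΣK]·(ρV²/2) = [0.06093·113/0.204 + 2.94]·(614·0.4283²/2) = [33.75 + 2.94]·56.32 = 2066 Pa.
ΔP = 2066 Pa = 2.07 kPa.

ΔP ≈ 2.07 kPa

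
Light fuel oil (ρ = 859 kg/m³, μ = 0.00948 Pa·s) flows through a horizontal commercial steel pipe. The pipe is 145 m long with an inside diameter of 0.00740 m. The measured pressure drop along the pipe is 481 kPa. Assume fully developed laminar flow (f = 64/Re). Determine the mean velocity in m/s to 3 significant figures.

V ≈ 0.599 m/s

For laminar flow, f = 64/Re with Re = ρVD/μ, so Darcy-Weisbach reduces to ΔP = 32μLV/D². Solving for V: V = ΔP·D²/(32μL) = 4.81e+05·(0.0074)²/(32·0.00948·145) = 0.5988 m/s.
Check: Re = ρVD/μ = 859·0.5988·0.0074/0.00948 = 401.5 < 2300, so the laminar assumption holds.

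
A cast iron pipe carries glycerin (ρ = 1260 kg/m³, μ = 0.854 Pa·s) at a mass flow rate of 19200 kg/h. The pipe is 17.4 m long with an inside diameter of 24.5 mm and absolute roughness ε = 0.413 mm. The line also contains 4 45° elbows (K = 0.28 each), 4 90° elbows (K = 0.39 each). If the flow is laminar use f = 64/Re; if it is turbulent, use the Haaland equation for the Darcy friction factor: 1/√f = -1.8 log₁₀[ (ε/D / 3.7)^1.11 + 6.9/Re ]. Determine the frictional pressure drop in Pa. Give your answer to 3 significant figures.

ṁ = 19200 kg/h = 19200/3600 = 5.333 kg/s.
A = πD²/4 = π(0.0245)²/4 = 0.0004714 m²; mean velocity V = ṁ/(ρA) = 5.333/(1260 · 0.0004714) = 8.979 m/s.
Reynolds number Re = ρVD/μ = 1260 · 8.979 · 0.0245 / 0.854 = 324.6.
Re < 2300 → laminar flow, so f = 64/Re = 64/324.6 = 0.1972 (the turbulent correlation is not needed).
Total minor-loss coefficient ΣK = 4·0.28 + 4·0.39 = 2.68.
ΔP = [f·L/D + ΣK]·(ρV²/2) = [0.1972·17.4/0.0245 + 2.68]·(1260·8.979²/2) = [140 + 2.68]·5.079e+04 = 7.249e+06 Pa.

ΔP ≈ 7.25×10^6 Pa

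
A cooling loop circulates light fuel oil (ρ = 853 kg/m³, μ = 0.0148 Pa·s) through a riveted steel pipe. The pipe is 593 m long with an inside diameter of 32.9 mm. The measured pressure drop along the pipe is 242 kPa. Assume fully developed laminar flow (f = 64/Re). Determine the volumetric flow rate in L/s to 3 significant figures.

For laminar flow, f = 64/Re with Re = ρVD/μ, so Darcy-Weisbach reduces to ΔP = 32μLV/D². Solving for V: V = ΔP·D²/(32μL) = 2.42e+05·(0.0329)²/(32·0.0148·593) = 0.9327 m/s.
Check: Re = ρVD/μ = 853·0.9327·0.0329/0.0148 = 1769 < 2300, so the laminar assumption holds.
Q = V·A = 0.9327·(π/4·0.0329²) = 0.0007929 m³/s = 0.793 L/s.

Q ≈ 0.793 L/s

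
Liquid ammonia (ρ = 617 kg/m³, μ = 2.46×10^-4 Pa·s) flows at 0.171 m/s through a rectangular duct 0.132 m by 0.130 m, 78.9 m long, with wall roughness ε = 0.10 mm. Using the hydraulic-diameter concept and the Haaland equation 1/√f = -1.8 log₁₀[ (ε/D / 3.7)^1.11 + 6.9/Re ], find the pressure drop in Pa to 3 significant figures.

ΔP ≈ 123 Pa

Hydraulic diameter D_h = 4A/P = 4·(0.132·0.13)/(2·(0.132+0.13)) = 0.06864/0.524 = 0.131 m.
Re = ρVD_h/μ = 617·0.171·0.131/0.000246 = 5.618e+04.
ε/D_h = 0.0001/0.131 = 0.000763; Haaland gives 1/√f = -1.8 log₁₀[8.11e-05+0.000123] = 6.643, so f = 0.02266.
ΔP = f(L/D_h)(ρV²/2) = 0.02266·78.9/0.131·9.021 = 123.1 Pa.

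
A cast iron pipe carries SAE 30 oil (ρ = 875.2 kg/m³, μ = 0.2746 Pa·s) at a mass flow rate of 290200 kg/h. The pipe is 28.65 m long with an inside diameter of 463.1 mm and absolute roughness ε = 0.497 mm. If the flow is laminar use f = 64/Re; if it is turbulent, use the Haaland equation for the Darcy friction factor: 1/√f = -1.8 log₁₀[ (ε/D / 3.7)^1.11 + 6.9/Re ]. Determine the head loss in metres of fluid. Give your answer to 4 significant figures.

ṁ = 290200 kg/h = 290200/3600 = 80.61 kg/s.
A = πD²/4 = π(0.4631)²/4 = 0.1684 m²; mean velocity V = ṁ/(ρA) = 80.61/(875.2 · 0.1684) = 0.5468 m/s.
Reynolds number Re = ρVD/μ = 875.2 · 0.5468 · 0.4631 / 0.275 = 807.1.
Re < 2300 → laminar flow, so f = 64/Re = 64/807.1 = 0.0793 (the turbulent correlation is not needed).
Darcy-Weisbach: ΔP = f(L/D)(ρV²/2) = 0.0793·(28.65/0.4631)·(875.2·0.5468²/2) = 0.0793·61.87·130.8 = 641.9 Pa.
Head loss h_f = ΔP/(ρg) = 641.9/(875.2·9.81) = 0.07476 m.

h_f ≈ 0.07476 m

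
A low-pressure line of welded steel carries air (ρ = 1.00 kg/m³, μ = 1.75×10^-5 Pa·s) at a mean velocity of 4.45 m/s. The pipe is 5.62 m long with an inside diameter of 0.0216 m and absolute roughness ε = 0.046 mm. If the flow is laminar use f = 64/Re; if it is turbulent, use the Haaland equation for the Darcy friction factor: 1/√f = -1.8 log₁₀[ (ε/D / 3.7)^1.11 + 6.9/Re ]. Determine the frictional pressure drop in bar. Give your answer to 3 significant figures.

Reynolds number Re = ρVD/μ = 1 · 4.45 · 0.0216 / 1.75e-05 = 5493.
Re > 4000 → turbulent. Relative roughness ε/D = 4.6e-05/0.0216 = 0.00213. Haaland: 1/√f = -1.8 log₁₀[(0.00213/3.7)^1.11 + 6.9/5493] = -1.8 log₁₀[0.000253 + 0.00126] = 5.078, so f = 0.03878.
Darcy-Weisbach: ΔP = f(L/D)(ρV²/2) = 0.03878·(5.62/0.0216)·(1·4.45²/2) = 0.03878·260.2·9.901 = 99.9 Pa.
ΔP = 99.9 Pa = 9.99×10^-4 bar.

ΔP ≈ 9.99×10^-4 bar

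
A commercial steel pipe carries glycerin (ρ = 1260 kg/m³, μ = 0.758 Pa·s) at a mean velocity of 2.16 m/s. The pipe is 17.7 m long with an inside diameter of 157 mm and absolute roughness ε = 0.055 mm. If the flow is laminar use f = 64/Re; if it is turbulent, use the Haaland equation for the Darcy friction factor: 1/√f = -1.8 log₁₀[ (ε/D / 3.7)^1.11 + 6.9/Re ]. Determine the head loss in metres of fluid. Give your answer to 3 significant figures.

h_f ≈ 3.04 m

Reynolds number Re = ρVD/μ = 1260 · 2.16 · 0.157 / 0.758 = 563.7.
Re < 2300 → laminar flow, so f = 64/Re = 64/563.7 = 0.1135 (the turbulent correlation is not needed).
Darcy-Weisbach: ΔP = f(L/D)(ρV²/2) = 0.1135·(17.7/0.157)·(1260·2.16²/2) = 0.1135·112.7·2939 = 3.762e+04 Pa.
Head loss h_f = ΔP/(ρg) = 3.762e+04/(1260·9.81) = 3.04 m.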